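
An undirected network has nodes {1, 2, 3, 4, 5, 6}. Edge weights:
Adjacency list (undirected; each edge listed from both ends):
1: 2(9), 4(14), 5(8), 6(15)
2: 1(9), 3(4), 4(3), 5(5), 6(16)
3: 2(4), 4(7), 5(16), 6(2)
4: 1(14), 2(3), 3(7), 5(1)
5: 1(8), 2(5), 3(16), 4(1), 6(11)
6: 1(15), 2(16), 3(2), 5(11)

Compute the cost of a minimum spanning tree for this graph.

Prim, starting at 1.
Step 1: frontier [1 5 8, 1 2 9, 1 4 14, 1 6 15] → take 1 5 (8); add 5.
Step 2: frontier [1 2 9, 1 4 14, 1 6 15, 4 5 1, 2 5 5, 5 6 11, 3 5 16] → take 4 5 (1); add 4.
Step 3: frontier [1 2 9, 1 6 15, 2 4 3, 3 4 7, 2 5 5, 5 6 11, 3 5 16] → take 2 4 (3); add 2.
Step 4: frontier [1 6 15, 2 3 4, 2 6 16, 3 4 7, 5 6 11, 3 5 16] → take 2 3 (4); add 3.
Step 5: frontier [1 6 15, 2 6 16, 3 6 2, 5 6 11] → take 3 6 (2); add 6.
MST edges: 1 5, 4 5, 2 4, 2 3, 3 6; total weight 8+1+3+4+2 = 18.

18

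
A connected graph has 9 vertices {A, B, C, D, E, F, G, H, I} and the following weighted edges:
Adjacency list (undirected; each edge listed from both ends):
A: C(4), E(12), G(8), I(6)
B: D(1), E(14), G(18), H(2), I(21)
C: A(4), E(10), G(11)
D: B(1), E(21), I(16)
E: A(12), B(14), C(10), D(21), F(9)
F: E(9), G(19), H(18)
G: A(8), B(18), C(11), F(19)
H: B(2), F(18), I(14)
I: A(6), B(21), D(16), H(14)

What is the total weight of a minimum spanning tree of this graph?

54

Kruskal's algorithm — process edges by increasing weight (ties by edge label):
B D (1): add — endpoints in different components.
B H (2): add — endpoints in different components.
A C (4): add — endpoints in different components.
A I (6): add — endpoints in different components.
A G (8): add — endpoints in different components.
E F (9): add — endpoints in different components.
C E (10): add — endpoints in different components.
C G (11): skip — C and G already connected.
A E (12): skip — A and E already connected.
B E (14): add — endpoints in different components.
MST edges: B D, B H, A C, A I, A G, E F, C E, B E; total weight 1+2+4+6+8+9+10+14 = 54.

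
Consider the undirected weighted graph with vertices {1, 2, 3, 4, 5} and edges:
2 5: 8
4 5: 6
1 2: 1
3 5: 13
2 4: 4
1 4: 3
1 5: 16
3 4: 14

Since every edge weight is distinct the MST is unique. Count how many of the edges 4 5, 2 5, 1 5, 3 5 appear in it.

2

Kruskal: consider edges lightest-first.
1 2 (1): add — endpoints in different components.
1 4 (3): add — endpoints in different components.
2 4 (4): skip — 2 and 4 already connected.
4 5 (6): add — endpoints in different components.
2 5 (8): skip — 2 and 5 already connected.
3 5 (13): add — endpoints in different components.
MST edge set: {1 2, 1 4, 4 5, 3 5}.
Of the listed edges, {4 5, 3 5} are in the MST → 2.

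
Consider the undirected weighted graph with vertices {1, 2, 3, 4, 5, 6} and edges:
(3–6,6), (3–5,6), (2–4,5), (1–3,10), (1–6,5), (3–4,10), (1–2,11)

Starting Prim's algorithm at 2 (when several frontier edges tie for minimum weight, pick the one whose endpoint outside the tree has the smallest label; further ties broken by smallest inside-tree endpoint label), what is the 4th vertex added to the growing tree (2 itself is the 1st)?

5

Prim, starting at 2.
Step 1: cheapest edge leaving the tree is 2–4 (5); add 4.
Step 2: cheapest edge leaving the tree is 3–4 (10); add 3.
Step 3: cheapest edge leaving the tree is 3–5 (6); add 5.
Step 4: cheapest edge leaving the tree is 3–6 (6); add 6.
Step 5: cheapest edge leaving the tree is 1–6 (5); add 1.
Vertex order: 2, 4, 3, 5, 6, 1. The 4th vertex is 5.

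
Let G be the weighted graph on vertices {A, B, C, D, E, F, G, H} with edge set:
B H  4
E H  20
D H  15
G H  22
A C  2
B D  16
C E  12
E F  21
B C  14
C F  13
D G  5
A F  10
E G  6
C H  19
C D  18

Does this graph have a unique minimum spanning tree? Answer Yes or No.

Yes

Sort edges by weight, then run Kruskal:
A C (2): add — endpoints in different components.
B H (4): add — endpoints in different components.
D G (5): add — endpoints in different components.
E G (6): add — endpoints in different components.
A F (10): add — endpoints in different components.
C E (12): add — endpoints in different components.
C F (13): skip — C and F already connected.
B C (14): add — endpoints in different components.
Every non-tree edge has weight strictly greater than the heaviest edge on the tree path between its endpoints, so the MST is unique.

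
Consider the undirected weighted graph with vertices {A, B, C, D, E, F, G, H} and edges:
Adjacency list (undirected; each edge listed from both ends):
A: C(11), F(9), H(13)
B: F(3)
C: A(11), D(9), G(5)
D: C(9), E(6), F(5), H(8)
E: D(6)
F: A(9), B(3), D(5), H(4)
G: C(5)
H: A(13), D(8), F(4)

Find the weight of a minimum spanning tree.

41

Kruskal: consider edges lightest-first.
B—F (3): add — endpoints in different components.
F—H (4): add — endpoints in different components.
C—G (5): add — endpoints in different components.
D—F (5): add — endpoints in different components.
D—E (6): add — endpoints in different components.
D—H (8): skip — D and H already connected.
A—F (9): add — endpoints in different components.
C—D (9): add — endpoints in different components.
MST edges: B—F, F—H, C—G, D—F, D—E, A—F, C—D; total weight 3+4+5+5+6+9+9 = 41.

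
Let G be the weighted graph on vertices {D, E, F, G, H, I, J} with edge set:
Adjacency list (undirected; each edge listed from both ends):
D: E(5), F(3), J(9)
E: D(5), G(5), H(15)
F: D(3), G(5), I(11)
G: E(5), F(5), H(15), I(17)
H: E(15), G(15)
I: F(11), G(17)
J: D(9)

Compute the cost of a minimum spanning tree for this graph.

48

Prim, starting at F.
Step 1: cheapest edge leaving the tree is D F (3); add D.
Step 2: cheapest edge leaving the tree is D E (5); add E.
Step 3: cheapest edge leaving the tree is E G (5); add G.
Step 4: cheapest edge leaving the tree is D J (9); add J.
Step 5: cheapest edge leaving the tree is F I (11); add I.
Step 6: cheapest edge leaving the tree is E H (15); add H.
MST edges: D F, D E, E G, D J, F I, E H; total weight 3+5+5+9+11+15 = 48.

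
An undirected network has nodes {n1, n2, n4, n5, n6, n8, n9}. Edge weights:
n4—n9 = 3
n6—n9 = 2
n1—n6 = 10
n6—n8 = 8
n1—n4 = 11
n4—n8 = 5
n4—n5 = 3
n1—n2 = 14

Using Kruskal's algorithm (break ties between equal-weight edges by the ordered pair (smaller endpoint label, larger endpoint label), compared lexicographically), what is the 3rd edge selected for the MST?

Sort edges by weight, then run Kruskal:
n6—n9 (2): add. Components now {n1} {n2} {n8} {n6,n9} {n4} {n5}
n4—n5 (3): add. Components now {n1} {n2} {n8} {n6,n9} {n4,n5}
n4—n9 (3): add. Components now {n1} {n2} {n8} {n4,n5,n6,n9}
n4—n8 (5): add. Components now {n1} {n2} {n4,n5,n6,n8,n9}
n6—n8 (8): skip — n8 and n6 already connected.
n1—n6 (10): add. Components now {n1,n4,n5,n6,n8,n9} {n2}
n1—n4 (11): skip — n1 and n4 already connected.
n1—n2 (14): add. Components now {n1,n2,n4,n5,n6,n8,n9}
The 3rd edge added is n4—n9.

n4-n9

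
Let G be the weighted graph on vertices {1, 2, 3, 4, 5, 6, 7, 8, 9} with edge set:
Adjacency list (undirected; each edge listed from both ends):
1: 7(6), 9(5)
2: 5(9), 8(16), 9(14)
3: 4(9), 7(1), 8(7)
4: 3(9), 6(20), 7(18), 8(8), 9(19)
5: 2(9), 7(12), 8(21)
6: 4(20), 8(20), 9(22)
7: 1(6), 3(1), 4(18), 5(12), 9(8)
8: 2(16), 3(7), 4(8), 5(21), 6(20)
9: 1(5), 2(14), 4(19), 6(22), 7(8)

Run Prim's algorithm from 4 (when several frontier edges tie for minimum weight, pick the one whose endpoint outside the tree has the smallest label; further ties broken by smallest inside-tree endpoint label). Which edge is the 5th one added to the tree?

1-9

Prim, starting at 4.
Step 1: cheapest edge leaving the tree is 4-8 (8); add 8.
Step 2: cheapest edge leaving the tree is 3-8 (7); add 3.
Step 3: cheapest edge leaving the tree is 3-7 (1); add 7.
Step 4: cheapest edge leaving the tree is 1-7 (6); add 1.
Step 5: cheapest edge leaving the tree is 1-9 (5); add 9.
Step 6: cheapest edge leaving the tree is 5-7 (12); add 5.
Step 7: cheapest edge leaving the tree is 2-5 (9); add 2.
Step 8: cheapest edge leaving the tree is 4-6 (20); add 6.
The 5th edge added is 1-9.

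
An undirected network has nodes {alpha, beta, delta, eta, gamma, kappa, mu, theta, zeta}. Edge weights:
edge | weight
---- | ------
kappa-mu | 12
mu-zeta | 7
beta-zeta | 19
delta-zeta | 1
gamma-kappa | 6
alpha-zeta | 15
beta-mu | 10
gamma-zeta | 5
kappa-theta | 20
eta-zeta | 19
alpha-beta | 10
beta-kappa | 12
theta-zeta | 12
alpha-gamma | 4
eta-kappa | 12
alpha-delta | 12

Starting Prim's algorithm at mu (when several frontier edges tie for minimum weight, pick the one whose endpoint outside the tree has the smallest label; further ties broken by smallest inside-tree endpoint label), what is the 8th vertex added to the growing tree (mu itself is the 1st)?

eta

Prim, starting at mu.
Step 1: cheapest edge leaving the tree is mu-zeta (7); add zeta.
Step 2: cheapest edge leaving the tree is delta-zeta (1); add delta.
Step 3: cheapest edge leaving the tree is gamma-zeta (5); add gamma.
Step 4: cheapest edge leaving the tree is alpha-gamma (4); add alpha.
Step 5: cheapest edge leaving the tree is gamma-kappa (6); add kappa.
Step 6: cheapest edge leaving the tree is alpha-beta (10); add beta.
Step 7: cheapest edge leaving the tree is eta-kappa (12); add eta.
Step 8: cheapest edge leaving the tree is theta-zeta (12); add theta.
Vertex order: mu, zeta, delta, gamma, alpha, kappa, beta, eta, theta. The 8th vertex is eta.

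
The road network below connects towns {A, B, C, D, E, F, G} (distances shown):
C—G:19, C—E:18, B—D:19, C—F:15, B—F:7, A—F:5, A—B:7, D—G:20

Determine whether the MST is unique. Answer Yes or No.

No

Kruskal: consider edges lightest-first.
A—F (5): add. Components now {A,F} {B} {C} {D} {E} {G}
A—B (7): add. Components now {A,B,F} {C} {D} {E} {G}
B—F (7): skip — B and F already connected.
C—F (15): add. Components now {A,B,C,F} {D} {E} {G}
C—E (18): add. Components now {A,B,C,E,F} {D} {G}
B—D (19): add. Components now {A,B,C,D,E,F} {G}
C—G (19): add. Components now {A,B,C,D,E,F,G}
Non-tree edge B—F has weight 7, equal to the heaviest edge on its tree cycle — swapping gives another MST of the same weight. Not unique.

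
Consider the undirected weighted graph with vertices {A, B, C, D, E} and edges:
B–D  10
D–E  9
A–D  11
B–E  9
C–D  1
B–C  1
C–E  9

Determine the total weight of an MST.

22

Sort edges by weight, then run Kruskal:
B–C (1): add. Components now {A} {B,C} {D} {E}
C–D (1): add. Components now {A} {B,C,D} {E}
B–E (9): add. Components now {A} {B,C,D,E}
C–E (9): skip — C and E already connected.
D–E (9): skip — D and E already connected.
B–D (10): skip — B and D already connected.
A–D (11): add. Components now {A,B,C,D,E}
MST edges: B–C, C–D, B–E, A–D; total weight 1+1+9+11 = 22.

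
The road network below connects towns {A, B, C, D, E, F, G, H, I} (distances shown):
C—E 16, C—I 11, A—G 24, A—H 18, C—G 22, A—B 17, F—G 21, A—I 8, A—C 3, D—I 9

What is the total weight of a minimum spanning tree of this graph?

114

Prim, starting at E.
Step 1: cheapest edge leaving the tree is C—E (16); add C.
Step 2: cheapest edge leaving the tree is A—C (3); add A.
Step 3: cheapest edge leaving the tree is A—I (8); add I.
Step 4: cheapest edge leaving the tree is D—I (9); add D.
Step 5: cheapest edge leaving the tree is A—B (17); add B.
Step 6: cheapest edge leaving the tree is A—H (18); add H.
Step 7: cheapest edge leaving the tree is C—G (22); add G.
Step 8: cheapest edge leaving the tree is F—G (21); add F.
MST edges: C—E, A—C, A—I, D—I, A—B, A—H, C—G, F—G; total weight 16+3+8+9+17+18+22+21 = 114.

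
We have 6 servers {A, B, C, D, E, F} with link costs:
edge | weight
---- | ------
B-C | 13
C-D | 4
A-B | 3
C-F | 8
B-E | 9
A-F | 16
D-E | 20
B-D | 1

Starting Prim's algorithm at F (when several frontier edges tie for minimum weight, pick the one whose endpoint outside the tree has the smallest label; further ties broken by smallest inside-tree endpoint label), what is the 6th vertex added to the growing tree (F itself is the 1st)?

Grow the tree from F using Prim:
Step 1: cheapest edge leaving the tree is C-F (8); add C.
Step 2: cheapest edge leaving the tree is C-D (4); add D.
Step 3: cheapest edge leaving the tree is B-D (1); add B.
Step 4: cheapest edge leaving the tree is A-B (3); add A.
Step 5: cheapest edge leaving the tree is B-E (9); add E.
Vertex order: F, C, D, B, A, E. The 6th vertex is E.

E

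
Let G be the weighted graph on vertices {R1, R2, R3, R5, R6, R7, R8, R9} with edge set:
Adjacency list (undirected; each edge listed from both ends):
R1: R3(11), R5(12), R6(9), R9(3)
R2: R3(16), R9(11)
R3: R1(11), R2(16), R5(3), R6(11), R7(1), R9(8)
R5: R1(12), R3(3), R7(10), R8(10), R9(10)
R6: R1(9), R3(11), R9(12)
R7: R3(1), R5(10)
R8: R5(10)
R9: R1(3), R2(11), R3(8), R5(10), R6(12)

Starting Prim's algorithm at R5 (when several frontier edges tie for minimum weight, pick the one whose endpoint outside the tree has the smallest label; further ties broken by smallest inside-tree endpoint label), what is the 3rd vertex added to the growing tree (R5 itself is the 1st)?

R7

Prim, starting at R5.
Step 1: cheapest edge leaving the tree is R3-R5 (3); add R3.
Step 2: cheapest edge leaving the tree is R3-R7 (1); add R7.
Step 3: cheapest edge leaving the tree is R3-R9 (8); add R9.
Step 4: cheapest edge leaving the tree is R1-R9 (3); add R1.
Step 5: cheapest edge leaving the tree is R1-R6 (9); add R6.
Step 6: cheapest edge leaving the tree is R5-R8 (10); add R8.
Step 7: cheapest edge leaving the tree is R2-R9 (11); add R2.
Vertex order: R5, R3, R7, R9, R1, R6, R8, R2. The 3rd vertex is R7.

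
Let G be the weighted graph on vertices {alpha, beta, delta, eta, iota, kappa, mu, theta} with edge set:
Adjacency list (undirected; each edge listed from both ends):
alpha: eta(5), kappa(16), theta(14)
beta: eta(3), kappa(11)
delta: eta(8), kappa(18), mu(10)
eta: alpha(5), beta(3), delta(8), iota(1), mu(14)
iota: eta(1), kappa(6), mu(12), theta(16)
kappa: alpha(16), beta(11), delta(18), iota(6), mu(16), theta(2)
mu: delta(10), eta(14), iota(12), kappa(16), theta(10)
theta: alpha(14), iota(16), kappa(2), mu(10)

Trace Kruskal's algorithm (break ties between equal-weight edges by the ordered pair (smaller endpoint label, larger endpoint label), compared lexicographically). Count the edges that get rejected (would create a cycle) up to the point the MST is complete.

0

Kruskal: consider edges lightest-first.
eta iota (1): add — endpoints in different components.
kappa theta (2): add — endpoints in different components.
beta eta (3): add — endpoints in different components.
alpha eta (5): add — endpoints in different components.
iota kappa (6): add — endpoints in different components.
delta eta (8): add — endpoints in different components.
delta mu (10): add — endpoints in different components.
Edges rejected before the tree was complete: 0.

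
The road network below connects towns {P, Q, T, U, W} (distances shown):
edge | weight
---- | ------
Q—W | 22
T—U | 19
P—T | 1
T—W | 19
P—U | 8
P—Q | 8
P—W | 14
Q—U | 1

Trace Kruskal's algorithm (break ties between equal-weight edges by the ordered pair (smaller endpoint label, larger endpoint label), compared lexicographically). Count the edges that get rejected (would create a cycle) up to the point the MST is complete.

1

Kruskal's algorithm — process edges by increasing weight (ties by edge label):
P—T (1): add — endpoints in different components.
Q—U (1): add — endpoints in different components.
P—Q (8): add — endpoints in different components.
P—U (8): skip — U and P already connected.
P—W (14): add — endpoints in different components.
Edges rejected before the tree was complete: 1.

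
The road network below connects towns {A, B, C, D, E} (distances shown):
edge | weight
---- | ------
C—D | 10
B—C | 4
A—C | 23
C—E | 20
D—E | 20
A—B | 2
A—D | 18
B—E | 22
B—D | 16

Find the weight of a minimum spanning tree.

Prim, starting at A.
Step 1: cheapest edge leaving the tree is A—B (2); add B.
Step 2: cheapest edge leaving the tree is B—C (4); add C.
Step 3: cheapest edge leaving the tree is C—D (10); add D.
Step 4: cheapest edge leaving the tree is C—E (20); add E.
MST edges: A—B, B—C, C—D, C—E; total weight 2+4+10+20 = 36.

36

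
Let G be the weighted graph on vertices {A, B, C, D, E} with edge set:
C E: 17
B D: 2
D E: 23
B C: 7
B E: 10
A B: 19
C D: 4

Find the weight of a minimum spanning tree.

Prim's algorithm from C:
Step 1: cheapest edge leaving the tree is C D (4); add D.
Step 2: cheapest edge leaving the tree is B D (2); add B.
Step 3: cheapest edge leaving the tree is B E (10); add E.
Step 4: cheapest edge leaving the tree is A B (19); add A.
MST edges: C D, B D, B E, A B; total weight 4+2+10+19 = 35.

35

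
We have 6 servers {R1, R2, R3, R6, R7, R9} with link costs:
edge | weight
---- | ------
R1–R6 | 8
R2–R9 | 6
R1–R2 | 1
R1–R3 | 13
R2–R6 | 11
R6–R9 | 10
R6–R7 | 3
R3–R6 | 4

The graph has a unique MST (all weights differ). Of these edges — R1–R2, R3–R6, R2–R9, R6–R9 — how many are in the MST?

3

Kruskal: consider edges lightest-first.
R1–R2 (1): add — endpoints in different components.
R6–R7 (3): add — endpoints in different components.
R3–R6 (4): add — endpoints in different components.
R2–R9 (6): add — endpoints in different components.
R1–R6 (8): add — endpoints in different components.
MST edge set: {R1–R2, R6–R7, R3–R6, R2–R9, R1–R6}.
Of the listed edges, {R1–R2, R3–R6, R2–R9} are in the MST → 3.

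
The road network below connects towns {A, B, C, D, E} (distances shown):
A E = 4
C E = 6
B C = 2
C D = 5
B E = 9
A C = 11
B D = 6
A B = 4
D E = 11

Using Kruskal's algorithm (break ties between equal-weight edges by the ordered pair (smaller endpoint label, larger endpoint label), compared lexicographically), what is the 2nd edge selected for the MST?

A-B

Kruskal's algorithm — process edges by increasing weight (ties by edge label):
B C (2): add — endpoints in different components.
A B (4): add — endpoints in different components.
A E (4): add — endpoints in different components.
C D (5): add — endpoints in different components.
The 2nd edge added is A B.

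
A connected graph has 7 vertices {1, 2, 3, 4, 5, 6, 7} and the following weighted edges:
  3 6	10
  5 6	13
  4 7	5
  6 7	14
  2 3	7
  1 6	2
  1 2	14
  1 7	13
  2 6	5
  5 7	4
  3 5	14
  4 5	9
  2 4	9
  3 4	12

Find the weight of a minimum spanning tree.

Prim, starting at 3.
Step 1: frontier [2 3 7, 3 6 10, 3 4 12, 3 5 14] → take 2 3 (7); add 2.
Step 2: frontier [2 6 5, 2 4 9, 1 2 14, 3 6 10, 3 4 12, 3 5 14] → take 2 6 (5); add 6.
Step 3: frontier [2 4 9, 1 2 14, 3 4 12, 3 5 14, 1 6 2, 5 6 13, 6 7 14] → take 1 6 (2); add 1.
Step 4: frontier [1 7 13, 2 4 9, 3 4 12, 3 5 14, 5 6 13, 6 7 14] → take 2 4 (9); add 4.
Step 5: frontier [1 7 13, 3 5 14, 4 7 5, 4 5 9, 5 6 13, 6 7 14] → take 4 7 (5); add 7.
Step 6: frontier [3 5 14, 4 5 9, 5 6 13, 5 7 4] → take 5 7 (4); add 5.
MST edges: 2 3, 2 6, 1 6, 2 4, 4 7, 5 7; total weight 7+5+2+9+5+4 = 32.

32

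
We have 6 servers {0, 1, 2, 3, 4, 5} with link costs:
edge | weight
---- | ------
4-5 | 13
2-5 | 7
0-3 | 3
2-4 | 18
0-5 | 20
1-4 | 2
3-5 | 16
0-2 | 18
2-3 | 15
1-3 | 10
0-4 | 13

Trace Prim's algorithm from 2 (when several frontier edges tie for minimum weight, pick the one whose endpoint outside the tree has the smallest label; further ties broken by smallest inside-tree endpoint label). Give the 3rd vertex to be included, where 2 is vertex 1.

Grow the tree from 2 using Prim:
Step 1: cheapest edge leaving the tree is 2-5 (7); add 5.
Step 2: cheapest edge leaving the tree is 4-5 (13); add 4.
Step 3: cheapest edge leaving the tree is 1-4 (2); add 1.
Step 4: cheapest edge leaving the tree is 1-3 (10); add 3.
Step 5: cheapest edge leaving the tree is 0-3 (3); add 0.
Vertex order: 2, 5, 4, 1, 3, 0. The 3rd vertex is 4.

4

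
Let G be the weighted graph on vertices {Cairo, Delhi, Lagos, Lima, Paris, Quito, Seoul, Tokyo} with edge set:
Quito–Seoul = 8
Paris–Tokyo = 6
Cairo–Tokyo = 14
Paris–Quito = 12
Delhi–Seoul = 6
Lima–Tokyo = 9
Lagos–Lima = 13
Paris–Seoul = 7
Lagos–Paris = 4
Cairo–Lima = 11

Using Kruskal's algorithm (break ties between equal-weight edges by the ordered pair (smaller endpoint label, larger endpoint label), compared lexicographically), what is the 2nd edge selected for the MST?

Delhi-Seoul

Kruskal: consider edges lightest-first.
Lagos–Paris (4): add — endpoints in different components.
Delhi–Seoul (6): add — endpoints in different components.
Paris–Tokyo (6): add — endpoints in different components.
Paris–Seoul (7): add — endpoints in different components.
Quito–Seoul (8): add — endpoints in different components.
Lima–Tokyo (9): add — endpoints in different components.
Cairo–Lima (11): add — endpoints in different components.
The 2nd edge added is Delhi–Seoul.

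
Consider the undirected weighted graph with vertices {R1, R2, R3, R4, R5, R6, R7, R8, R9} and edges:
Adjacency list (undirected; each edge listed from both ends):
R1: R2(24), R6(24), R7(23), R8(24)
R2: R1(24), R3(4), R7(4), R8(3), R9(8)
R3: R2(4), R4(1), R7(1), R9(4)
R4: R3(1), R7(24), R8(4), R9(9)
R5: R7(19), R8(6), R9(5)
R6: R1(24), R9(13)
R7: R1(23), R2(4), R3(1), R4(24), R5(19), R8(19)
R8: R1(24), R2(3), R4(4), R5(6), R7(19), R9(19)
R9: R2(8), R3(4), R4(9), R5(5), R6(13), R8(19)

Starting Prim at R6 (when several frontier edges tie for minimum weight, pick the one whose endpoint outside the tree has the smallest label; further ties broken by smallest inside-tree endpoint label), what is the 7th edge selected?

R5-R9

Grow the tree from R6 using Prim:
Step 1: cheapest edge leaving the tree is R6—R9 (13); add R9.
Step 2: cheapest edge leaving the tree is R3—R9 (4); add R3.
Step 3: cheapest edge leaving the tree is R3—R4 (1); add R4.
Step 4: cheapest edge leaving the tree is R3—R7 (1); add R7.
Step 5: cheapest edge leaving the tree is R2—R3 (4); add R2.
Step 6: cheapest edge leaving the tree is R2—R8 (3); add R8.
Step 7: cheapest edge leaving the tree is R5—R9 (5); add R5.
Step 8: cheapest edge leaving the tree is R1—R7 (23); add R1.
The 7th edge added is R5—R9.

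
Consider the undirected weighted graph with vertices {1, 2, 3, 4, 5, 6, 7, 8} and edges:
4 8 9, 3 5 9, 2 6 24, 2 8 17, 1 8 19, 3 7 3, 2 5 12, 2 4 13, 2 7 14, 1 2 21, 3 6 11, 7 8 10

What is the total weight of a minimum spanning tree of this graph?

Grow the tree from 1 using Prim:
Step 1: frontier [1 8 19, 1 2 21] → take 1 8 (19); add 8.
Step 2: frontier [1 2 21, 4 8 9, 7 8 10, 2 8 17] → take 4 8 (9); add 4.
Step 3: frontier [1 2 21, 2 4 13, 7 8 10, 2 8 17] → take 7 8 (10); add 7.
Step 4: frontier [1 2 21, 2 4 13, 3 7 3, 2 7 14, 2 8 17] → take 3 7 (3); add 3.
Step 5: frontier [1 2 21, 3 5 9, 3 6 11, 2 4 13, 2 7 14, 2 8 17] → take 3 5 (9); add 5.
Step 6: frontier [1 2 21, 3 6 11, 2 4 13, 2 5 12, 2 7 14, 2 8 17] → take 3 6 (11); add 6.
Step 7: frontier [1 2 21, 2 4 13, 2 5 12, 2 6 24, 2 7 14, 2 8 17] → take 2 5 (12); add 2.
MST edges: 1 8, 4 8, 7 8, 3 7, 3 5, 3 6, 2 5; total weight 19+9+10+3+9+11+12 = 73.

73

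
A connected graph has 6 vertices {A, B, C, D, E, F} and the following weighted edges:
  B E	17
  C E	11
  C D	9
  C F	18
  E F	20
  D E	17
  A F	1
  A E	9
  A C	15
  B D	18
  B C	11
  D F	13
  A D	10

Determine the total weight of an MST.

Grow the tree from D using Prim:
Step 1: frontier [C D 9, A D 10, D F 13, D E 17, B D 18] → take C D (9); add C.
Step 2: frontier [B C 11, C E 11, A C 15, C F 18, A D 10, D F 13, D E 17, B D 18] → take A D (10); add A.
Step 3: frontier [A F 1, A E 9, B C 11, C E 11, C F 18, D F 13, D E 17, B D 18] → take A F (1); add F.
Step 4: frontier [A E 9, B C 11, C E 11, D E 17, B D 18, E F 20] → take A E (9); add E.
Step 5: frontier [B C 11, B D 18, B E 17] → take B C (11); add B.
MST edges: C D, A D, A F, A E, B C; total weight 9+10+1+9+11 = 40.

40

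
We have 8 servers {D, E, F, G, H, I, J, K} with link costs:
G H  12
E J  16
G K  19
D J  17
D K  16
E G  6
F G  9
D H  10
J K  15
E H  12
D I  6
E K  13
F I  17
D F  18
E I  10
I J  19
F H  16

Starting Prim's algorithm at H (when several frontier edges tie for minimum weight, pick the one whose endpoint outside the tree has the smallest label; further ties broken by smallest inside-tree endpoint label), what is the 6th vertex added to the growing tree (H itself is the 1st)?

Grow the tree from H using Prim:
Step 1: cheapest edge leaving the tree is D H (10); add D.
Step 2: cheapest edge leaving the tree is D I (6); add I.
Step 3: cheapest edge leaving the tree is E I (10); add E.
Step 4: cheapest edge leaving the tree is E G (6); add G.
Step 5: cheapest edge leaving the tree is F G (9); add F.
Step 6: cheapest edge leaving the tree is E K (13); add K.
Step 7: cheapest edge leaving the tree is J K (15); add J.
Vertex order: H, D, I, E, G, F, K, J. The 6th vertex is F.

F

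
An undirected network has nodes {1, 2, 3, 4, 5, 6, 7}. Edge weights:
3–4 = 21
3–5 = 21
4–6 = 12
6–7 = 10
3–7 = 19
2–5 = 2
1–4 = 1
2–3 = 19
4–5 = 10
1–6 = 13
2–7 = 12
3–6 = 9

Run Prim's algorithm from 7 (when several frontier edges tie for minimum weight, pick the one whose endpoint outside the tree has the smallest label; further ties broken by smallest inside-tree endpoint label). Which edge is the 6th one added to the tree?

1-4

Prim, starting at 7.
Step 1: frontier [6–7 10, 2–7 12, 3–7 19] → take 6–7 (10); add 6.
Step 2: frontier [3–6 9, 4–6 12, 1–6 13, 2–7 12, 3–7 19] → take 3–6 (9); add 3.
Step 3: frontier [2–3 19, 3–4 21, 3–5 21, 4–6 12, 1–6 13, 2–7 12] → take 2–7 (12); add 2.
Step 4: frontier [2–5 2, 3–4 21, 3–5 21, 4–6 12, 1–6 13] → take 2–5 (2); add 5.
Step 5: frontier [3–4 21, 4–5 10, 4–6 12, 1–6 13] → take 4–5 (10); add 4.
Step 6: frontier [1–4 1, 1–6 13] → take 1–4 (1); add 1.
The 6th edge added is 1–4.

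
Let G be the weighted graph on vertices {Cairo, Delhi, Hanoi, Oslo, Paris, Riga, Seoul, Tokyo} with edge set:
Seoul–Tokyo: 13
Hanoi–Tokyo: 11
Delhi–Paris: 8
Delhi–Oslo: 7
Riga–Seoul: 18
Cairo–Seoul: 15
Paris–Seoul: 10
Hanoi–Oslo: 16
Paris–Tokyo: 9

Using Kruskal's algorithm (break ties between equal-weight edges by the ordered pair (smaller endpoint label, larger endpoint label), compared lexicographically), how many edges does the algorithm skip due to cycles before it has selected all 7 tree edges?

Kruskal's algorithm — process edges by increasing weight (ties by edge label):
Delhi–Oslo (7): add — endpoints in different components.
Delhi–Paris (8): add — endpoints in different components.
Paris–Tokyo (9): add — endpoints in different components.
Paris–Seoul (10): add — endpoints in different components.
Hanoi–Tokyo (11): add — endpoints in different components.
Seoul–Tokyo (13): skip — Seoul and Tokyo already connected.
Cairo–Seoul (15): add — endpoints in different components.
Hanoi–Oslo (16): skip — Hanoi and Oslo already connected.
Riga–Seoul (18): add — endpoints in different components.
Edges rejected before the tree was complete: 2.

2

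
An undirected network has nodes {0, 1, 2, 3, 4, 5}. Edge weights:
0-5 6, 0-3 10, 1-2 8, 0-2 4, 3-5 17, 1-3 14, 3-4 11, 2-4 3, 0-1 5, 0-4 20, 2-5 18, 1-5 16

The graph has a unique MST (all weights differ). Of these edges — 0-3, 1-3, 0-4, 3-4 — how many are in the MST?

Kruskal: consider edges lightest-first.
2-4 (3): add. Components now {0} {1} {2,4} {3} {5}
0-2 (4): add. Components now {0,2,4} {1} {3} {5}
0-1 (5): add. Components now {0,1,2,4} {3} {5}
0-5 (6): add. Components now {0,1,2,4,5} {3}
1-2 (8): skip — 1 and 2 already connected.
0-3 (10): add. Components now {0,1,2,3,4,5}
MST edge set: {2-4, 0-2, 0-1, 0-5, 0-3}.
Of the listed edges, {0-3} are in the MST → 1.

1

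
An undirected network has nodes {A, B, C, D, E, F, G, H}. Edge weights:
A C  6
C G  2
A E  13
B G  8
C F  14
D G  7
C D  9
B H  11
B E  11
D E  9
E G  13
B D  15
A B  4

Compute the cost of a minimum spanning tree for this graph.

Prim's algorithm from C:
Step 1: cheapest edge leaving the tree is C G (2); add G.
Step 2: cheapest edge leaving the tree is A C (6); add A.
Step 3: cheapest edge leaving the tree is A B (4); add B.
Step 4: cheapest edge leaving the tree is D G (7); add D.
Step 5: cheapest edge leaving the tree is D E (9); add E.
Step 6: cheapest edge leaving the tree is B H (11); add H.
Step 7: cheapest edge leaving the tree is C F (14); add F.
MST edges: C G, A C, A B, D G, D E, B H, C F; total weight 2+6+4+7+9+11+14 = 53.

53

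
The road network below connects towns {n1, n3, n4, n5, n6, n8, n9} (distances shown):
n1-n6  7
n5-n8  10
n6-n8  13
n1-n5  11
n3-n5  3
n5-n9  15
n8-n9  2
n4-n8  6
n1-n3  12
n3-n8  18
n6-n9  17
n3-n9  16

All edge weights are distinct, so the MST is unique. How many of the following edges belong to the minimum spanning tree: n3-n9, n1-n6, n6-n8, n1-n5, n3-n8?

2

Sort edges by weight, then run Kruskal:
n8-n9 (2): add. Components now {n8,n9} {n5} {n4} {n6} {n1} {n3}
n3-n5 (3): add. Components now {n8,n9} {n3,n5} {n4} {n6} {n1}
n4-n8 (6): add. Components now {n4,n8,n9} {n3,n5} {n6} {n1}
n1-n6 (7): add. Components now {n4,n8,n9} {n3,n5} {n1,n6}
n5-n8 (10): add. Components now {n3,n4,n5,n8,n9} {n1,n6}
n1-n5 (11): add. Components now {n1,n3,n4,n5,n6,n8,n9}
MST edge set: {n8-n9, n3-n5, n4-n8, n1-n6, n5-n8, n1-n5}.
Of the listed edges, {n1-n6, n1-n5} are in the MST → 2.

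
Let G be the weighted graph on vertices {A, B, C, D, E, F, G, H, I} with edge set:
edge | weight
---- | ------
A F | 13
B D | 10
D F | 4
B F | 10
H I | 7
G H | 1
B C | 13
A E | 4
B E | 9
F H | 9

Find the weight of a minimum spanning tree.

57

Kruskal's algorithm — process edges by increasing weight (ties by edge label):
G H (1): add — endpoints in different components.
A E (4): add — endpoints in different components.
D F (4): add — endpoints in different components.
H I (7): add — endpoints in different components.
B E (9): add — endpoints in different components.
F H (9): add — endpoints in different components.
B D (10): add — endpoints in different components.
B F (10): skip — B and F already connected.
A F (13): skip — A and F already connected.
B C (13): add — endpoints in different components.
MST edges: G H, A E, D F, H I, B E, F H, B D, B C; total weight 1+4+4+7+9+9+10+13 = 57.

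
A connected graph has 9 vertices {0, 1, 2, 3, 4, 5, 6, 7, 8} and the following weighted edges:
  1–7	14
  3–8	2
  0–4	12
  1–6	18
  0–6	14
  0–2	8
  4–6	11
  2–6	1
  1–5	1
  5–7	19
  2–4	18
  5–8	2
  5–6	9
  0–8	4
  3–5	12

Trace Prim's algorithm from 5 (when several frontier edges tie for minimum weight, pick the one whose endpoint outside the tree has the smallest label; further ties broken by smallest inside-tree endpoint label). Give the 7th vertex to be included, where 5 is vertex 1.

6

Prim's algorithm from 5:
Step 1: cheapest edge leaving the tree is 1–5 (1); add 1.
Step 2: cheapest edge leaving the tree is 5–8 (2); add 8.
Step 3: cheapest edge leaving the tree is 3–8 (2); add 3.
Step 4: cheapest edge leaving the tree is 0–8 (4); add 0.
Step 5: cheapest edge leaving the tree is 0–2 (8); add 2.
Step 6: cheapest edge leaving the tree is 2–6 (1); add 6.
Step 7: cheapest edge leaving the tree is 4–6 (11); add 4.
Step 8: cheapest edge leaving the tree is 1–7 (14); add 7.
Vertex order: 5, 1, 8, 3, 0, 2, 6, 4, 7. The 7th vertex is 6.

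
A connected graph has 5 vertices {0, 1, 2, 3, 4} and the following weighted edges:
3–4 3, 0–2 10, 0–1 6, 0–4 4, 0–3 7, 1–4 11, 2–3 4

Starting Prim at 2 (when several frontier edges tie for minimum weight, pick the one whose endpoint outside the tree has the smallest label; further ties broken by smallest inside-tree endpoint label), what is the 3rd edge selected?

0-4

Prim, starting at 2.
Step 1: frontier [2–3 4, 0–2 10] → take 2–3 (4); add 3.
Step 2: frontier [0–2 10, 3–4 3, 0–3 7] → take 3–4 (3); add 4.
Step 3: frontier [0–2 10, 0–3 7, 0–4 4, 1–4 11] → take 0–4 (4); add 0.
Step 4: frontier [0–1 6, 1–4 11] → take 0–1 (6); add 1.
The 3rd edge added is 0–4.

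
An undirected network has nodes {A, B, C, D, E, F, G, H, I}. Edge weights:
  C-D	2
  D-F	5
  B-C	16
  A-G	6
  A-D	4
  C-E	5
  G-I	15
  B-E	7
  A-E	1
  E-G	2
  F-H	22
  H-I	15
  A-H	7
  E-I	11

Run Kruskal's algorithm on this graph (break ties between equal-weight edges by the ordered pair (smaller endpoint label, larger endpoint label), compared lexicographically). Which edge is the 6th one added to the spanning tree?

Sort edges by weight, then run Kruskal:
A-E (1): add — endpoints in different components.
C-D (2): add — endpoints in different components.
E-G (2): add — endpoints in different components.
A-D (4): add — endpoints in different components.
C-E (5): skip — C and E already connected.
D-F (5): add — endpoints in different components.
A-G (6): skip — A and G already connected.
A-H (7): add — endpoints in different components.
B-E (7): add — endpoints in different components.
E-I (11): add — endpoints in different components.
The 6th edge added is A-H.

A-H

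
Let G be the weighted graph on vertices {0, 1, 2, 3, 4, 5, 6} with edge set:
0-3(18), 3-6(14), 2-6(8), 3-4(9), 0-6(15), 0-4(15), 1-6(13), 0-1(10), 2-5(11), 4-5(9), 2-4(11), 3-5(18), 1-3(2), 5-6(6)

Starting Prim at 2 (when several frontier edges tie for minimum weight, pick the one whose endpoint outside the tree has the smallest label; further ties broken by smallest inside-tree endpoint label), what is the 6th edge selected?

0-1

Prim, starting at 2.
Step 1: frontier [2-6 8, 2-4 11, 2-5 11] → take 2-6 (8); add 6.
Step 2: frontier [2-4 11, 2-5 11, 5-6 6, 1-6 13, 3-6 14, 0-6 15] → take 5-6 (6); add 5.
Step 3: frontier [2-4 11, 4-5 9, 3-5 18, 1-6 13, 3-6 14, 0-6 15] → take 4-5 (9); add 4.
Step 4: frontier [3-4 9, 0-4 15, 3-5 18, 1-6 13, 3-6 14, 0-6 15] → take 3-4 (9); add 3.
Step 5: frontier [1-3 2, 0-3 18, 0-4 15, 1-6 13, 0-6 15] → take 1-3 (2); add 1.
Step 6: frontier [0-1 10, 0-3 18, 0-4 15, 0-6 15] → take 0-1 (10); add 0.
The 6th edge added is 0-1.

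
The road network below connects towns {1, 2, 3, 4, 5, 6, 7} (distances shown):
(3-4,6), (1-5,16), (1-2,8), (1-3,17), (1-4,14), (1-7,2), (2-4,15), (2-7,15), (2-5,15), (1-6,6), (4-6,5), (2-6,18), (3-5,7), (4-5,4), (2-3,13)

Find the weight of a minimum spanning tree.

31

Prim, starting at 5.
Step 1: cheapest edge leaving the tree is 4-5 (4); add 4.
Step 2: cheapest edge leaving the tree is 4-6 (5); add 6.
Step 3: cheapest edge leaving the tree is 1-6 (6); add 1.
Step 4: cheapest edge leaving the tree is 1-7 (2); add 7.
Step 5: cheapest edge leaving the tree is 3-4 (6); add 3.
Step 6: cheapest edge leaving the tree is 1-2 (8); add 2.
MST edges: 4-5, 4-6, 1-6, 1-7, 3-4, 1-2; total weight 4+5+6+2+6+8 = 31.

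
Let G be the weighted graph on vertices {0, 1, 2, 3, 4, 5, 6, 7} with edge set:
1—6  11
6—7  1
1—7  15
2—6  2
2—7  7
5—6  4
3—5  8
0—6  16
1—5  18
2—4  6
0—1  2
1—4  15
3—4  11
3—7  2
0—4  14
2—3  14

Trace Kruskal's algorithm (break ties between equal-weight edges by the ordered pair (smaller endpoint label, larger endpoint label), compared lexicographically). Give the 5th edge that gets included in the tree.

5-6

Kruskal's algorithm — process edges by increasing weight (ties by edge label):
6—7 (1): add — endpoints in different components.
0—1 (2): add — endpoints in different components.
2—6 (2): add — endpoints in different components.
3—7 (2): add — endpoints in different components.
5—6 (4): add — endpoints in different components.
2—4 (6): add — endpoints in different components.
2—7 (7): skip — 2 and 7 already connected.
3—5 (8): skip — 3 and 5 already connected.
1—6 (11): add — endpoints in different components.
The 5th edge added is 5—6.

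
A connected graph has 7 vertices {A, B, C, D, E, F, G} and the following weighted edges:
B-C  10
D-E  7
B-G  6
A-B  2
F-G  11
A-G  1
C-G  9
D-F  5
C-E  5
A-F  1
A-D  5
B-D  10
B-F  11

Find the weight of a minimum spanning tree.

21

Prim's algorithm from B:
Step 1: frontier [A-B 2, B-G 6, B-C 10, B-D 10, B-F 11] → take A-B (2); add A.
Step 2: frontier [A-F 1, A-G 1, A-D 5, B-G 6, B-C 10, B-D 10, B-F 11] → take A-F (1); add F.
Step 3: frontier [A-G 1, A-D 5, B-G 6, B-C 10, B-D 10, D-F 5, F-G 11] → take A-G (1); add G.
Step 4: frontier [A-D 5, B-C 10, B-D 10, D-F 5, C-G 9] → take A-D (5); add D.
Step 5: frontier [B-C 10, D-E 7, C-G 9] → take D-E (7); add E.
Step 6: frontier [B-C 10, C-E 5, C-G 9] → take C-E (5); add C.
MST edges: A-B, A-F, A-G, A-D, D-E, C-E; total weight 2+1+1+5+7+5 = 21.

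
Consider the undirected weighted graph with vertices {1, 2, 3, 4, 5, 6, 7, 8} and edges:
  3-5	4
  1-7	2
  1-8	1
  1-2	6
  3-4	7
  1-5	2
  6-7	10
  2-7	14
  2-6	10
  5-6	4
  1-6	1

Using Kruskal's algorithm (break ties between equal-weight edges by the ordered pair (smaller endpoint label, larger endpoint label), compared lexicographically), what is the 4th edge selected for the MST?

Sort edges by weight, then run Kruskal:
1-6 (1): add — endpoints in different components.
1-8 (1): add — endpoints in different components.
1-5 (2): add — endpoints in different components.
1-7 (2): add — endpoints in different components.
3-5 (4): add — endpoints in different components.
5-6 (4): skip — 5 and 6 already connected.
1-2 (6): add — endpoints in different components.
3-4 (7): add — endpoints in different components.
The 4th edge added is 1-7.

1-7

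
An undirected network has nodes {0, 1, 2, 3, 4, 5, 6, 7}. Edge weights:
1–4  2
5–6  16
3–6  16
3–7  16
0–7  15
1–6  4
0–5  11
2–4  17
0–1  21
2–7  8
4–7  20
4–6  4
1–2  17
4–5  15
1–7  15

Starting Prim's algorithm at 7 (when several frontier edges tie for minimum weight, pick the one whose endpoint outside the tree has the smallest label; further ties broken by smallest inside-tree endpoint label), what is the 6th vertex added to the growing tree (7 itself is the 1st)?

4

Grow the tree from 7 using Prim:
Step 1: cheapest edge leaving the tree is 2–7 (8); add 2.
Step 2: cheapest edge leaving the tree is 0–7 (15); add 0.
Step 3: cheapest edge leaving the tree is 0–5 (11); add 5.
Step 4: cheapest edge leaving the tree is 1–7 (15); add 1.
Step 5: cheapest edge leaving the tree is 1–4 (2); add 4.
Step 6: cheapest edge leaving the tree is 1–6 (4); add 6.
Step 7: cheapest edge leaving the tree is 3–6 (16); add 3.
Vertex order: 7, 2, 0, 5, 1, 4, 6, 3. The 6th vertex is 4.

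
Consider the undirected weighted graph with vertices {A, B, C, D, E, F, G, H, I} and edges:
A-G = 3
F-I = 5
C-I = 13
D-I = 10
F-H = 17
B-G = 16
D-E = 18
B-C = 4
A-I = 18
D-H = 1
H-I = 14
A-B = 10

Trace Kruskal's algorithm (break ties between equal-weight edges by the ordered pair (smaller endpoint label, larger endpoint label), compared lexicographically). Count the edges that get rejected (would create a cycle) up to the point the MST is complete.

Kruskal's algorithm — process edges by increasing weight (ties by edge label):
D-H (1): add — endpoints in different components.
A-G (3): add — endpoints in different components.
B-C (4): add — endpoints in different components.
F-I (5): add — endpoints in different components.
A-B (10): add — endpoints in different components.
D-I (10): add — endpoints in different components.
C-I (13): add — endpoints in different components.
H-I (14): skip — H and I already connected.
B-G (16): skip — B and G already connected.
F-H (17): skip — F and H already connected.
A-I (18): skip — A and I already connected.
D-E (18): add — endpoints in different components.
Edges rejected before the tree was complete: 4.

4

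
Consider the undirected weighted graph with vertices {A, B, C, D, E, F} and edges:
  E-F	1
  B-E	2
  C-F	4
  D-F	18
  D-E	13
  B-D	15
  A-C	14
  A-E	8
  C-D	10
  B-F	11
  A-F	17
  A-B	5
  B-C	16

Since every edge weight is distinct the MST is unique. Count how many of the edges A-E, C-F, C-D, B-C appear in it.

Kruskal: consider edges lightest-first.
E-F (1): add — endpoints in different components.
B-E (2): add — endpoints in different components.
C-F (4): add — endpoints in different components.
A-B (5): add — endpoints in different components.
A-E (8): skip — A and E already connected.
C-D (10): add — endpoints in different components.
MST edge set: {E-F, B-E, C-F, A-B, C-D}.
Of the listed edges, {C-F, C-D} are in the MST → 2.

2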